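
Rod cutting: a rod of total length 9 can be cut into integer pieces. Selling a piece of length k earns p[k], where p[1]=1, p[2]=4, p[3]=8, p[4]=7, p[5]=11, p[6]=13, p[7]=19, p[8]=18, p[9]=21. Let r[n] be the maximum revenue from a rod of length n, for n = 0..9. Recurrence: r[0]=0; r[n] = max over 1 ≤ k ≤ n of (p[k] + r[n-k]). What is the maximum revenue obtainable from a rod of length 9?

   n    0    1    2    3    4    5    6    7    8    9
r[n]    0    1    4    8    9   12   16   19   20   24

24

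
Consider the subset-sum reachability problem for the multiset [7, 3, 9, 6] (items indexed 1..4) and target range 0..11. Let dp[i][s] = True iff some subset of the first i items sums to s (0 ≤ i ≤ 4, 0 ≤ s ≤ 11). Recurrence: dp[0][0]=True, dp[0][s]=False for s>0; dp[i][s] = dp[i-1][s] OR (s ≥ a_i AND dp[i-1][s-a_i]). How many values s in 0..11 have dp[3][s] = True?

i\s   0   1   2   3   4   5   6   7   8   9  10  11
  0   T   F   F   F   F   F   F   F   F   F   F   F
  1   T   F   F   F   F   F   F   T   F   F   F   F
  2   T   F   F   T   F   F   F   T   F   F   T   F
  3   T   F   F   T   F   F   F   T   F   T   T   F
  4   T   F   F   T   F   F   T   T   F   T   T   F

5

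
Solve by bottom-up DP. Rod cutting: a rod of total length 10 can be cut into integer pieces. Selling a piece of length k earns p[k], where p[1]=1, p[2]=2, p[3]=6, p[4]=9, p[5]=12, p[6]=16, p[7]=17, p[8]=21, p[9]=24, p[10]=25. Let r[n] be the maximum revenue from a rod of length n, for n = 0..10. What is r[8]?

21

   n    0    1    2    3    4    5    6    7    8    9   10
r[n]    0    1    2    6    9   12   16   17   21   24   25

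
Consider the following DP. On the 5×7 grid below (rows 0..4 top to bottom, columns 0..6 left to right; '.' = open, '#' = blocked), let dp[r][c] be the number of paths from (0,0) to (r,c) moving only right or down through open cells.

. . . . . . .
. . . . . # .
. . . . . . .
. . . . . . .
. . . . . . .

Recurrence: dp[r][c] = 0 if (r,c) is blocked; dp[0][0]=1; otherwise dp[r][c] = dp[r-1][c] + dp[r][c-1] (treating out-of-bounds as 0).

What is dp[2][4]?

r\c   0   1   2   3   4   5   6
  0   1   1   1   1   1   1   1
  1   1   2   3   4   5   0   1
  2   1   3   6  10  15  15  16
  3   1   4  10  20  35  50  66
  4   1   5  15  35  70 120 186

15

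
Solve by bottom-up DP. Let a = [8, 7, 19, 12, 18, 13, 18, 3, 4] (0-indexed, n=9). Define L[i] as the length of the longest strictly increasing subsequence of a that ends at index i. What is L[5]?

   i    0    1    2    3    4    5    6    7    8
a[i]    8    7   19   12   18   13   18    3    4
L[i]    1    1    2    2    3    3    4    1    2

3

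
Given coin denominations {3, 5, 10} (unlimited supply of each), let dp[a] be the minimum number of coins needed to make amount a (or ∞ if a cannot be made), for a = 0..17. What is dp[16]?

 a  0  1  2  3  4  5  6  7  8  9 10 11 12 13 14 15 16 17
dp  0  -  -  1  -  1  2  -  2  3  1  3  4  2  4  2  3  5
(- denotes ∞ / unreachable)

3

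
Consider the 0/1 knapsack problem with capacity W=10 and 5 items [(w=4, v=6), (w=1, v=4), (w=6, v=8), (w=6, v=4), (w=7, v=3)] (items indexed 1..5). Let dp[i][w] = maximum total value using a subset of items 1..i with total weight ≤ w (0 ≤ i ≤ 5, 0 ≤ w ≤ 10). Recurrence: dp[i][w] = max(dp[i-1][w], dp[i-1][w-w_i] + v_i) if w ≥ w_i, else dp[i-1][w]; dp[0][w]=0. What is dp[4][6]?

10

i\w   0   1   2   3   4   5   6   7   8   9  10
  0   0   0   0   0   0   0   0   0   0   0   0
  1   0   0   0   0   6   6   6   6   6   6   6
  2   0   4   4   4   6  10  10  10  10  10  10
  3   0   4   4   4   6  10  10  12  12  12  14
  4   0   4   4   4   6  10  10  12  12  12  14
  5   0   4   4   4   6  10  10  12  12  12  14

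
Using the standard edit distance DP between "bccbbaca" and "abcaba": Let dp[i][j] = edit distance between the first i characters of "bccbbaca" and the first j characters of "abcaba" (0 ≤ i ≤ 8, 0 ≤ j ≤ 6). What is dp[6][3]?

5

   ''  a  b  c  a  b  a
''  0  1  2  3  4  5  6
 b  1  1  1  2  3  4  5
 c  2  2  2  1  2  3  4
 c  3  3  3  2  2  3  4
 b  4  4  3  3  3  2  3
 b  5  5  4  4  4  3  3
 a  6  5  5  5  4  4  3
 c  7  6  6  5  5  5  4
 a  8  7  7  6  5  6  5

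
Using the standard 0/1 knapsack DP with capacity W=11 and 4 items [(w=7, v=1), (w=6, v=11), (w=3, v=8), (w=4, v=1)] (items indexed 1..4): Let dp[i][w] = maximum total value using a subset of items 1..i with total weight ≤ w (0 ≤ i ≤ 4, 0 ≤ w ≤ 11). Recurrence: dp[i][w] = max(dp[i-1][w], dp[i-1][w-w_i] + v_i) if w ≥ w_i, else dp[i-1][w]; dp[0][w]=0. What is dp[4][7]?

11

i\w   0   1   2   3   4   5   6   7   8   9  10  11
  0   0   0   0   0   0   0   0   0   0   0   0   0
  1   0   0   0   0   0   0   0   1   1   1   1   1
  2   0   0   0   0   0   0  11  11  11  11  11  11
  3   0   0   0   8   8   8  11  11  11  19  19  19
  4   0   0   0   8   8   8  11  11  11  19  19  19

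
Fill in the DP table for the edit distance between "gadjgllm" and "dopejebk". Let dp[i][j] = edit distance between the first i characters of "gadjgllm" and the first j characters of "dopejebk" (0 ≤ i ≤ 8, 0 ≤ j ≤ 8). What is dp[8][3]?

   ''  d  o  p  e  j  e  b  k
''  0  1  2  3  4  5  6  7  8
 g  1  1  2  3  4  5  6  7  8
 a  2  2  2  3  4  5  6  7  8
 d  3  2  3  3  4  5  6  7  8
 j  4  3  3  4  4  4  5  6  7
 g  5  4  4  4  5  5  5  6  7
 l  6  5  5  5  5  6  6  6  7
 l  7  6  6  6  6  6  7  7  7
 m  8  7  7  7  7  7  7  8  8

7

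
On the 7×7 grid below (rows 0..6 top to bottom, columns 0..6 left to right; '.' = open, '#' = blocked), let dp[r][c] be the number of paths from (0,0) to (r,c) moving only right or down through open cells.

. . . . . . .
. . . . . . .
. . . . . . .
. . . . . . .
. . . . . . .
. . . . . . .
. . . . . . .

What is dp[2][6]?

r\c   0   1   2   3   4   5   6
  0   1   1   1   1   1   1   1
  1   1   2   3   4   5   6   7
  2   1   3   6  10  15  21  28
  3   1   4  10  20  35  56  84
  4   1   5  15  35  70 126 210
  5   1   6  21  56 126 252 462
  6   1   7  28  84 210 462 924

28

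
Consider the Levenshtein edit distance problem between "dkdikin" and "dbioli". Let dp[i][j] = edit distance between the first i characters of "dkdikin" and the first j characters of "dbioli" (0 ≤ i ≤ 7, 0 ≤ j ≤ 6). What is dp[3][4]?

3

   ''  d  b  i  o  l  i
''  0  1  2  3  4  5  6
 d  1  0  1  2  3  4  5
 k  2  1  1  2  3  4  5
 d  3  2  2  2  3  4  5
 i  4  3  3  2  3  4  4
 k  5  4  4  3  3  4  5
 i  6  5  5  4  4  4  4
 n  7  6  6  5  5  5  5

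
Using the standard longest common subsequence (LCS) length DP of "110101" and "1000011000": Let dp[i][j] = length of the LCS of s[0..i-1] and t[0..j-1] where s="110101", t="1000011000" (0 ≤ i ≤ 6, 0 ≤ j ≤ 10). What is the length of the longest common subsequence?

4

   ''  1  0  0  0  0  1  1  0  0  0
''  0  0  0  0  0  0  0  0  0  0  0
 1  0  1  1  1  1  1  1  1  1  1  1
 1  0  1  1  1  1  1  2  2  2  2  2
 0  0  1  2  2  2  2  2  2  3  3  3
 1  0  1  2  2  2  2  3  3  3  3  3
 0  0  1  2  3  3  3  3  3  4  4  4
 1  0  1  2  3  3  3  4  4  4  4  4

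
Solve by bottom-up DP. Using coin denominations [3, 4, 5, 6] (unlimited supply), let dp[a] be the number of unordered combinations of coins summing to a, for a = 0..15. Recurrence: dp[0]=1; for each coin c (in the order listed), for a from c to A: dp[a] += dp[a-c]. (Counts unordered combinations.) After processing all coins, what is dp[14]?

5

after  coin     0     1     2     3     4     5     6     7     8     9    10    11    12    13    14    15
          3     1     0     0     1     0     0     1     0     0     1     0     0     1     0     0     1
          4     1     0     0     1     1     0     1     1     1     1     1     1     2     1     1     2
          5     1     0     0     1     1     1     1     1     2     2     2     2     3     3     3     4
          6     1     0     0     1     1     1     2     1     2     3     3     3     5     4     5     7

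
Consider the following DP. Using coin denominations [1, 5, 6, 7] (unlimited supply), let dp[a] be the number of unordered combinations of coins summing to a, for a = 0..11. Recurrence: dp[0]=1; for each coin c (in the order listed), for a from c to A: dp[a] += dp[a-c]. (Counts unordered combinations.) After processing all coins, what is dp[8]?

4

after  coin     0     1     2     3     4     5     6     7     8     9    10    11
          1     1     1     1     1     1     1     1     1     1     1     1     1
          5     1     1     1     1     1     2     2     2     2     2     3     3
          6     1     1     1     1     1     2     3     3     3     3     4     5
          7     1     1     1     1     1     2     3     4     4     4     5     6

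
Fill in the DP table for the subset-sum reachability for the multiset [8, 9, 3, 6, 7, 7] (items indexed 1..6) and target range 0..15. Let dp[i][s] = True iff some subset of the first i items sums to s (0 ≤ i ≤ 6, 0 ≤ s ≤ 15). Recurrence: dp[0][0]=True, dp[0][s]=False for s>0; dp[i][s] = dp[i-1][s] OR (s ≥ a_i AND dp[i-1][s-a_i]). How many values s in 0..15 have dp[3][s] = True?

6

i\s   0   1   2   3   4   5   6   7   8   9  10  11  12  13  14  15
  0   T   F   F   F   F   F   F   F   F   F   F   F   F   F   F   F
  1   T   F   F   F   F   F   F   F   T   F   F   F   F   F   F   F
  2   T   F   F   F   F   F   F   F   T   T   F   F   F   F   F   F
  3   T   F   F   T   F   F   F   F   T   T   F   T   T   F   F   F
  4   T   F   F   T   F   F   T   F   T   T   F   T   T   F   T   T
  5   T   F   F   T   F   F   T   T   T   T   T   T   T   T   T   T
  6   T   F   F   T   F   F   T   T   T   T   T   T   T   T   T   T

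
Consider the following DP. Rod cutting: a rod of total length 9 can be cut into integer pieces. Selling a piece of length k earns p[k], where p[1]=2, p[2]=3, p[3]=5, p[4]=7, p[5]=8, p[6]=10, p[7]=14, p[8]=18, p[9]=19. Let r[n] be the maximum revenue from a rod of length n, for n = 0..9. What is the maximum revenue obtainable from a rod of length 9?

20

   n    0    1    2    3    4    5    6    7    8    9
r[n]    0    2    4    6    8   10   12   14   18   20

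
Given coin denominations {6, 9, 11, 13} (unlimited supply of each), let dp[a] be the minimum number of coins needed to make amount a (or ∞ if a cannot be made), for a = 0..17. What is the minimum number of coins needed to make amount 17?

 a  0  1  2  3  4  5  6  7  8  9 10 11 12 13 14 15 16 17
dp  0  -  -  -  -  -  1  -  -  1  -  1  2  1  -  2  -  2
(- denotes ∞ / unreachable)

2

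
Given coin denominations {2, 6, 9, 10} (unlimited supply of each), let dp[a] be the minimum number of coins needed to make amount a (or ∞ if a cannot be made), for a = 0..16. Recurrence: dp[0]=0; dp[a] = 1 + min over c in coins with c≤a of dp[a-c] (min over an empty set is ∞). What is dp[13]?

 a  0  1  2  3  4  5  6  7  8  9 10 11 12 13 14 15 16
dp  0  -  1  -  2  -  1  -  2  1  1  2  2  3  3  2  2
(- denotes ∞ / unreachable)

3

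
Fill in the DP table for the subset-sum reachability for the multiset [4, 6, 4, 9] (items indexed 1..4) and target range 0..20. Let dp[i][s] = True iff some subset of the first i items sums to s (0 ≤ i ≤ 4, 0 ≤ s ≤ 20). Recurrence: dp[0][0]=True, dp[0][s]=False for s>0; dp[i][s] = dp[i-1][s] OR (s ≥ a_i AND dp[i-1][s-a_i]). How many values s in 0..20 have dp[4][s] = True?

i\s   0   1   2   3   4   5   6   7   8   9  10  11  12  13  14  15  16  17  18  19  20
  0   T   F   F   F   F   F   F   F   F   F   F   F   F   F   F   F   F   F   F   F   F
  1   T   F   F   F   T   F   F   F   F   F   F   F   F   F   F   F   F   F   F   F   F
  2   T   F   F   F   T   F   T   F   F   F   T   F   F   F   F   F   F   F   F   F   F
  3   T   F   F   F   T   F   T   F   T   F   T   F   F   F   T   F   F   F   F   F   F
  4   T   F   F   F   T   F   T   F   T   T   T   F   F   T   T   T   F   T   F   T   F

11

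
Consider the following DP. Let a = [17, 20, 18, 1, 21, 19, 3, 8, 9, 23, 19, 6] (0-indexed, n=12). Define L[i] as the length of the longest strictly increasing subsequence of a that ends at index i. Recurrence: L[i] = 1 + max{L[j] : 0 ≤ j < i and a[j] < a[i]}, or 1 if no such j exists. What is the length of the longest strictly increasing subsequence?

5

   i    0    1    2    3    4    5    6    7    8    9   10   11
a[i]   17   20   18    1   21   19    3    8    9   23   19    6
L[i]    1    2    2    1    3    3    2    3    4    5    5    3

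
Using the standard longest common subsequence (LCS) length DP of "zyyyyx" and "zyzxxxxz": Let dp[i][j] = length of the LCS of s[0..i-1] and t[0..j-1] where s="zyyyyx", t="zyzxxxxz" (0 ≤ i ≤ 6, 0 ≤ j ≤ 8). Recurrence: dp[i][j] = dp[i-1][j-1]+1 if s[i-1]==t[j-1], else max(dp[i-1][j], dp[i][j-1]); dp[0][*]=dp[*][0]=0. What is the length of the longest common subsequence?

3

   ''  z  y  z  x  x  x  x  z
''  0  0  0  0  0  0  0  0  0
 z  0  1  1  1  1  1  1  1  1
 y  0  1  2  2  2  2  2  2  2
 y  0  1  2  2  2  2  2  2  2
 y  0  1  2  2  2  2  2  2  2
 y  0  1  2  2  2  2  2  2  2
 x  0  1  2  2  3  3  3  3  3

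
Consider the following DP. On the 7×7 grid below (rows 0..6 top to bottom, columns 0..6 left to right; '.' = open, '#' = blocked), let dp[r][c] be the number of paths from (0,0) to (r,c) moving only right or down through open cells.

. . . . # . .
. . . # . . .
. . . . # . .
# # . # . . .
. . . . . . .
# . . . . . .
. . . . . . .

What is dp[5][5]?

r\c   0   1   2   3   4   5   6
  0   1   1   1   1   0   0   0
  1   1   2   3   0   0   0   0
  2   1   3   6   6   0   0   0
  3   0   0   6   0   0   0   0
  4   0   0   6   6   6   6   6
  5   0   0   6  12  18  24  30
  6   0   0   6  18  36  60  90

24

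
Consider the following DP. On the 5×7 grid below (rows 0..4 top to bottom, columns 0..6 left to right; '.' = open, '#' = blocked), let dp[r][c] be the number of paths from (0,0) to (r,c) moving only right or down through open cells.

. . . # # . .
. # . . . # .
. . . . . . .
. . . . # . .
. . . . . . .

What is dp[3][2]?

r\c   0   1   2   3   4   5   6
  0   1   1   1   0   0   0   0
  1   1   0   1   1   1   0   0
  2   1   1   2   3   4   4   4
  3   1   2   4   7   0   4   8
  4   1   3   7  14  14  18  26

4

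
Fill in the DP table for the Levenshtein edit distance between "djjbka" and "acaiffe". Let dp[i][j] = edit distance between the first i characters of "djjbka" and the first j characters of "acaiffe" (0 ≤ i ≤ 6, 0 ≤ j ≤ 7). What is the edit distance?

   ''  a  c  a  i  f  f  e
''  0  1  2  3  4  5  6  7
 d  1  1  2  3  4  5  6  7
 j  2  2  2  3  4  5  6  7
 j  3  3  3  3  4  5  6  7
 b  4  4  4  4  4  5  6  7
 k  5  5  5  5  5  5  6  7
 a  6  5  6  5  6  6  6  7

7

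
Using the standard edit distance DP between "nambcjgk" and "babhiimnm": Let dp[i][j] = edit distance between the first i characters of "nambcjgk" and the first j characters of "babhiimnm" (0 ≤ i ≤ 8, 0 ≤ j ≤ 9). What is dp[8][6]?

   ''  b  a  b  h  i  i  m  n  m
''  0  1  2  3  4  5  6  7  8  9
 n  1  1  2  3  4  5  6  7  7  8
 a  2  2  1  2  3  4  5  6  7  8
 m  3  3  2  2  3  4  5  5  6  7
 b  4  3  3  2  3  4  5  6  6  7
 c  5  4  4  3  3  4  5  6  7  7
 j  6  5  5  4  4  4  5  6  7  8
 g  7  6  6  5  5  5  5  6  7  8
 k  8  7  7  6  6  6  6  6  7  8

6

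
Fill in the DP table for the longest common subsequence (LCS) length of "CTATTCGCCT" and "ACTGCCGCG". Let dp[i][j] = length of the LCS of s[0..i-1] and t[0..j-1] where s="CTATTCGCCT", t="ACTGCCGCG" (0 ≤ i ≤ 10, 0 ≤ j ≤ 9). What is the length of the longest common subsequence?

   ''  A  C  T  G  C  C  G  C  G
''  0  0  0  0  0  0  0  0  0  0
 C  0  0  1  1  1  1  1  1  1  1
 T  0  0  1  2  2  2  2  2  2  2
 A  0  1  1  2  2  2  2  2  2  2
 T  0  1  1  2  2  2  2  2  2  2
 T  0  1  1  2  2  2  2  2  2  2
 C  0  1  2  2  2  3  3  3  3  3
 G  0  1  2  2  3  3  3  4  4  4
 C  0  1  2  2  3  4  4  4  5  5
 C  0  1  2  2  3  4  5  5  5  5
 T  0  1  2  3  3  4  5  5  5  5

5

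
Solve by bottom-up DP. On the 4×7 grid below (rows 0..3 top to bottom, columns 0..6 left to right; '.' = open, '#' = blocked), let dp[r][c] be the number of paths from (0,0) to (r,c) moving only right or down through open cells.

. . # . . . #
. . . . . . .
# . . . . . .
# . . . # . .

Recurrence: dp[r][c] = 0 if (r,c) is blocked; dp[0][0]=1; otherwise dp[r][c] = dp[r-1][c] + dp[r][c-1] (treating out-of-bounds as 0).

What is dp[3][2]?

r\c   0   1   2   3   4   5   6
  0   1   1   0   0   0   0   0
  1   1   2   2   2   2   2   2
  2   0   2   4   6   8  10  12
  3   0   2   6  12   0  10  22

6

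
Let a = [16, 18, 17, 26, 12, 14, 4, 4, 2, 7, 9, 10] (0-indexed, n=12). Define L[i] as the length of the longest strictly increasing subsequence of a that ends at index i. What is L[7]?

   i    0    1    2    3    4    5    6    7    8    9   10   11
a[i]   16   18   17   26   12   14    4    4    2    7    9   10
L[i]    1    2    2    3    1    2    1    1    1    2    3    4

1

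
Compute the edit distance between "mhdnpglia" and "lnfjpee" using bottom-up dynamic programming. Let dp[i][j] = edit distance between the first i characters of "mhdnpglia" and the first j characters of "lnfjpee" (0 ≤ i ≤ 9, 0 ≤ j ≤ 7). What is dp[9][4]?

8

   ''  l  n  f  j  p  e  e
''  0  1  2  3  4  5  6  7
 m  1  1  2  3  4  5  6  7
 h  2  2  2  3  4  5  6  7
 d  3  3  3  3  4  5  6  7
 n  4  4  3  4  4  5  6  7
 p  5  5  4  4  5  4  5  6
 g  6  6  5  5  5  5  5  6
 l  7  6  6  6  6  6  6  6
 i  8  7  7  7  7  7  7  7
 a  9  8  8  8  8  8  8  8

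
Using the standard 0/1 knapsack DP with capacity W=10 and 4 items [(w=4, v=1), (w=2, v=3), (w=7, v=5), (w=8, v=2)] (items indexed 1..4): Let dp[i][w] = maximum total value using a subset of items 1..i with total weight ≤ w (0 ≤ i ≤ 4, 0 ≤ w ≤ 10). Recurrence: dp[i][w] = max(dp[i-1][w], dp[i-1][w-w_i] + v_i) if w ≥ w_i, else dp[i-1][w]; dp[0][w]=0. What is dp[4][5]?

3

i\w   0   1   2   3   4   5   6   7   8   9  10
  0   0   0   0   0   0   0   0   0   0   0   0
  1   0   0   0   0   1   1   1   1   1   1   1
  2   0   0   3   3   3   3   4   4   4   4   4
  3   0   0   3   3   3   3   4   5   5   8   8
  4   0   0   3   3   3   3   4   5   5   8   8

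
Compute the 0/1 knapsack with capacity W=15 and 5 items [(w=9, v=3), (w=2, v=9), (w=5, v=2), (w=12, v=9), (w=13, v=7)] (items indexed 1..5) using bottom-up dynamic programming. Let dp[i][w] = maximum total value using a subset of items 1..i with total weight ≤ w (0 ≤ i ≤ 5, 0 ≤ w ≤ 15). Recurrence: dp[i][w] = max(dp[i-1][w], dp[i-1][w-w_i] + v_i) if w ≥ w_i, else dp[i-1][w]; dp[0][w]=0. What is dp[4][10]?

i\w   0   1   2   3   4   5   6   7   8   9  10  11  12  13  14  15
  0   0   0   0   0   0   0   0   0   0   0   0   0   0   0   0   0
  1   0   0   0   0   0   0   0   0   0   3   3   3   3   3   3   3
  2   0   0   9   9   9   9   9   9   9   9   9  12  12  12  12  12
  3   0   0   9   9   9   9   9  11  11  11  11  12  12  12  12  12
  4   0   0   9   9   9   9   9  11  11  11  11  12  12  12  18  18
  5   0   0   9   9   9   9   9  11  11  11  11  12  12  12  18  18

11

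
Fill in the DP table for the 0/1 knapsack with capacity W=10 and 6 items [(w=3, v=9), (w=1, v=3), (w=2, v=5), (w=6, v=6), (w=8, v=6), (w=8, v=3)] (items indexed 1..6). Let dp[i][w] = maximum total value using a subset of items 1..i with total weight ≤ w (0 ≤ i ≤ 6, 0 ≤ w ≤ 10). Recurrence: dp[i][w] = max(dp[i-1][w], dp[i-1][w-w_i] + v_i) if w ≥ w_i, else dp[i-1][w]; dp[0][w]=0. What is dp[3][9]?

17

i\w   0   1   2   3   4   5   6   7   8   9  10
  0   0   0   0   0   0   0   0   0   0   0   0
  1   0   0   0   9   9   9   9   9   9   9   9
  2   0   3   3   9  12  12  12  12  12  12  12
  3   0   3   5   9  12  14  17  17  17  17  17
  4   0   3   5   9  12  14  17  17  17  17  18
  5   0   3   5   9  12  14  17  17  17  17  18
  6   0   3   5   9  12  14  17  17  17  17  18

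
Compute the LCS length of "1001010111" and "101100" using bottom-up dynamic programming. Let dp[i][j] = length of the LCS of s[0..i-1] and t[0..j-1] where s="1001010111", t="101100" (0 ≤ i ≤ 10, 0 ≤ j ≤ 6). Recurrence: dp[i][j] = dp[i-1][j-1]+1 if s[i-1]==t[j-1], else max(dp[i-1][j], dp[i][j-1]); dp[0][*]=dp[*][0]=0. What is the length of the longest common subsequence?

5

   ''  1  0  1  1  0  0
''  0  0  0  0  0  0  0
 1  0  1  1  1  1  1  1
 0  0  1  2  2  2  2  2
 0  0  1  2  2  2  3  3
 1  0  1  2  3  3  3  3
 0  0  1  2  3  3  4  4
 1  0  1  2  3  4  4  4
 0  0  1  2  3  4  5  5
 1  0  1  2  3  4  5  5
 1  0  1  2  3  4  5  5
 1  0  1  2  3  4  5  5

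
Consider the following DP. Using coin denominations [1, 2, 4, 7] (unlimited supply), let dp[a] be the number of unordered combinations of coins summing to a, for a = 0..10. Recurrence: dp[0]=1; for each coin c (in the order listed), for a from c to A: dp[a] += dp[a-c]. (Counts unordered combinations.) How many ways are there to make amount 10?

after  coin     0     1     2     3     4     5     6     7     8     9    10
          1     1     1     1     1     1     1     1     1     1     1     1
          2     1     1     2     2     3     3     4     4     5     5     6
          4     1     1     2     2     4     4     6     6     9     9    12
          7     1     1     2     2     4     4     6     7    10    11    14

14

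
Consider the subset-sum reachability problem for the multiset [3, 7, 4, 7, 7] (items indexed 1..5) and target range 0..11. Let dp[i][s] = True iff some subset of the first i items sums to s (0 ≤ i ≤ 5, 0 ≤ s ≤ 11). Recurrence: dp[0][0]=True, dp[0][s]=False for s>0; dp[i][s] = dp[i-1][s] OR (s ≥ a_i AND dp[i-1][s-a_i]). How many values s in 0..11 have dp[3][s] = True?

6

i\s   0   1   2   3   4   5   6   7   8   9  10  11
  0   T   F   F   F   F   F   F   F   F   F   F   F
  1   T   F   F   T   F   F   F   F   F   F   F   F
  2   T   F   F   T   F   F   F   T   F   F   T   F
  3   T   F   F   T   T   F   F   T   F   F   T   T
  4   T   F   F   T   T   F   F   T   F   F   T   T
  5   T   F   F   T   T   F   F   T   F   F   T   T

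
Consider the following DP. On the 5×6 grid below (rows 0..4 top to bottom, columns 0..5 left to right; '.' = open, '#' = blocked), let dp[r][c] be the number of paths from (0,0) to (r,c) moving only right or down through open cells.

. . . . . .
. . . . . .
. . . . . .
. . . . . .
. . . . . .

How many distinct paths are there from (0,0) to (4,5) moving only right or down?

126

r\c   0   1   2   3   4   5
  0   1   1   1   1   1   1
  1   1   2   3   4   5   6
  2   1   3   6  10  15  21
  3   1   4  10  20  35  56
  4   1   5  15  35  70 126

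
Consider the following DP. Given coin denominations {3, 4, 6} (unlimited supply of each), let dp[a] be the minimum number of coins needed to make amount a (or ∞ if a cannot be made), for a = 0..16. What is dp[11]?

 a  0  1  2  3  4  5  6  7  8  9 10 11 12 13 14 15 16
dp  0  -  -  1  1  -  1  2  2  2  2  3  2  3  3  3  3
(- denotes ∞ / unreachable)

3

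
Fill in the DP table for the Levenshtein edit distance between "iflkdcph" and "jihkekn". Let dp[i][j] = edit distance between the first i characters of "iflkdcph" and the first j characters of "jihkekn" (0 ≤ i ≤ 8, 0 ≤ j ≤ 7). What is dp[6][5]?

   ''  j  i  h  k  e  k  n
''  0  1  2  3  4  5  6  7
 i  1  1  1  2  3  4  5  6
 f  2  2  2  2  3  4  5  6
 l  3  3  3  3  3  4  5  6
 k  4  4  4  4  3  4  4  5
 d  5  5  5  5  4  4  5  5
 c  6  6  6  6  5  5  5  6
 p  7  7  7  7  6  6  6  6
 h  8  8  8  7  7  7  7  7

5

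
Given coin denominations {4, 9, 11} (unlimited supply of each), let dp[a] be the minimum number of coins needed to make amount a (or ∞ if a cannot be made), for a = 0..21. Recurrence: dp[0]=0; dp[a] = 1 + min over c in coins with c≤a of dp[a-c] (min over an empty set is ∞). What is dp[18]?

2

 a  0  1  2  3  4  5  6  7  8  9 10 11 12 13 14 15 16 17 18 19 20 21
dp  0  -  -  -  1  -  -  -  2  1  -  1  3  2  -  2  4  3  2  3  2  4
(- denotes ∞ / unreachable)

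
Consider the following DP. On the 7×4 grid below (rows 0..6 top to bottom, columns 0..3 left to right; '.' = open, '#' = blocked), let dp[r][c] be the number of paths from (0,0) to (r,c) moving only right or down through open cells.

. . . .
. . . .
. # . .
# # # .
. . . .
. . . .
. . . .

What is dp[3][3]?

7

r\c   0   1   2   3
  0   1   1   1   1
  1   1   2   3   4
  2   1   0   3   7
  3   0   0   0   7
  4   0   0   0   7
  5   0   0   0   7
  6   0   0   0   7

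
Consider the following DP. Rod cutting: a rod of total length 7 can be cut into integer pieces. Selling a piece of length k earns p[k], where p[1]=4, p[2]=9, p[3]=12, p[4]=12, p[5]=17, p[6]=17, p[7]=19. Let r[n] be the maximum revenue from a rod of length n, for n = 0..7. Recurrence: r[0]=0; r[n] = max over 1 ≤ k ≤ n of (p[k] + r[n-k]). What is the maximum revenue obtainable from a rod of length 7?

31

   n    0    1    2    3    4    5    6    7
r[n]    0    4    9   13   18   22   27   31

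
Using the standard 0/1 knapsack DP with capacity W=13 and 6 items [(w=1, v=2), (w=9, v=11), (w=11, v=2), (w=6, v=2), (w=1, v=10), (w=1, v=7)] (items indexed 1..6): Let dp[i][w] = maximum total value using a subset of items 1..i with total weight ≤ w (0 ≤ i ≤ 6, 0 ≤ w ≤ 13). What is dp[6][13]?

30

i\w   0   1   2   3   4   5   6   7   8   9  10  11  12  13
  0   0   0   0   0   0   0   0   0   0   0   0   0   0   0
  1   0   2   2   2   2   2   2   2   2   2   2   2   2   2
  2   0   2   2   2   2   2   2   2   2  11  13  13  13  13
  3   0   2   2   2   2   2   2   2   2  11  13  13  13  13
  4   0   2   2   2   2   2   2   4   4  11  13  13  13  13
  5   0  10  12  12  12  12  12  12  14  14  21  23  23  23
  6   0  10  17  19  19  19  19  19  19  21  21  28  30  30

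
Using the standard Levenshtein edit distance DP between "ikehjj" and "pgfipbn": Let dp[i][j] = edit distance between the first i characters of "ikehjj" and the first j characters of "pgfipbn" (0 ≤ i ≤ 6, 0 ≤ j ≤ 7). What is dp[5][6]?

   ''  p  g  f  i  p  b  n
''  0  1  2  3  4  5  6  7
 i  1  1  2  3  3  4  5  6
 k  2  2  2  3  4  4  5  6
 e  3  3  3  3  4  5  5  6
 h  4  4  4  4  4  5  6  6
 j  5  5  5  5  5  5  6  7
 j  6  6  6  6  6  6  6  7

6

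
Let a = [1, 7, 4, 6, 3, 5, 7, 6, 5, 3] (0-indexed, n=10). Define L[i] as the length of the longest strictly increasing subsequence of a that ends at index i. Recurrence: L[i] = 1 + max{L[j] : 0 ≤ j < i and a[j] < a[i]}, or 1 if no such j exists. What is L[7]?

   i    0    1    2    3    4    5    6    7    8    9
a[i]    1    7    4    6    3    5    7    6    5    3
L[i]    1    2    2    3    2    3    4    4    3    2

4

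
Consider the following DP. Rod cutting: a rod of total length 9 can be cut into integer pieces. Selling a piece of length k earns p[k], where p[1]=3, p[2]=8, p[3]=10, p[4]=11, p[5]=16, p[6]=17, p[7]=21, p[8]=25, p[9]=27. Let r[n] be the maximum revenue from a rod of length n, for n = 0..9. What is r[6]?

24

   n    0    1    2    3    4    5    6    7    8    9
r[n]    0    3    8   11   16   19   24   27   32   35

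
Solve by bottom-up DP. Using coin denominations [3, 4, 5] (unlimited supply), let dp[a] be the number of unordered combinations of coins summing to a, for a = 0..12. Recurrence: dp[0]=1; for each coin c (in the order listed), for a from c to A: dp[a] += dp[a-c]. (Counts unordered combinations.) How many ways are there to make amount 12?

3

after  coin     0     1     2     3     4     5     6     7     8     9    10    11    12
          3     1     0     0     1     0     0     1     0     0     1     0     0     1
          4     1     0     0     1     1     0     1     1     1     1     1     1     2
          5     1     0     0     1     1     1     1     1     2     2     2     2     3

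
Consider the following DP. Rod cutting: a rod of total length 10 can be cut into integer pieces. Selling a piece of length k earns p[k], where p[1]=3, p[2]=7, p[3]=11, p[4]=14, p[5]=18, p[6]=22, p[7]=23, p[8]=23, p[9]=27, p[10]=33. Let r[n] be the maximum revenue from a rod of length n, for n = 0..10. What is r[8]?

   n    0    1    2    3    4    5    6    7    8    9   10
r[n]    0    3    7   11   14   18   22   25   29   33   36

29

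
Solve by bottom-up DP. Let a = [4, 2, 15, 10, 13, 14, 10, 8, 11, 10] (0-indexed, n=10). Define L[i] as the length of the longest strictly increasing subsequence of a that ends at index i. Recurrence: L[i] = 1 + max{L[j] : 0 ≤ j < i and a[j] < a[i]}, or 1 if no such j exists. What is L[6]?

2

   i    0    1    2    3    4    5    6    7    8    9
a[i]    4    2   15   10   13   14   10    8   11   10
L[i]    1    1    2    2    3    4    2    2    3    3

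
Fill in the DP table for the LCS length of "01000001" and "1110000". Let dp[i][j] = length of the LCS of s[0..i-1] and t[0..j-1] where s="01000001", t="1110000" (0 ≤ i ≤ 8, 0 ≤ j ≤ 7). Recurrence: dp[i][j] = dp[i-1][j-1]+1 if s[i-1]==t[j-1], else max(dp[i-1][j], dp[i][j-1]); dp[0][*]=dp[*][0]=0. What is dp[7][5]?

3

   ''  1  1  1  0  0  0  0
''  0  0  0  0  0  0  0  0
 0  0  0  0  0  1  1  1  1
 1  0  1  1  1  1  1  1  1
 0  0  1  1  1  2  2  2  2
 0  0  1  1  1  2  3  3  3
 0  0  1  1  1  2  3  4  4
 0  0  1  1  1  2  3  4  5
 0  0  1  1  1  2  3  4  5
 1  0  1  2  2  2  3  4  5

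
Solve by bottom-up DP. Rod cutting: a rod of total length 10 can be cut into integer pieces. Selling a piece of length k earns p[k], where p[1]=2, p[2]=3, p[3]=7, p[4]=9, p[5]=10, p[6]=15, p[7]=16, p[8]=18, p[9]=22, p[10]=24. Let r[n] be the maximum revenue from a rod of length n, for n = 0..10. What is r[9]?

   n    0    1    2    3    4    5    6    7    8    9   10
r[n]    0    2    4    7    9   11   15   17   19   22   24

22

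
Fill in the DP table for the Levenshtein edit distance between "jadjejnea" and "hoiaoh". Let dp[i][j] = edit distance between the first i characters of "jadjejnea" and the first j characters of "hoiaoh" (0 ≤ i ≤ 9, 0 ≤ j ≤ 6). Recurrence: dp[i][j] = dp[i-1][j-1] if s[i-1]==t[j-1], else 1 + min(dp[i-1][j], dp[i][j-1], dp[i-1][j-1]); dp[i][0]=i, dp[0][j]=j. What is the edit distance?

9

   ''  h  o  i  a  o  h
''  0  1  2  3  4  5  6
 j  1  1  2  3  4  5  6
 a  2  2  2  3  3  4  5
 d  3  3  3  3  4  4  5
 j  4  4  4  4  4  5  5
 e  5  5  5  5  5  5  6
 j  6  6  6  6  6  6  6
 n  7  7  7  7  7  7  7
 e  8  8  8  8  8  8  8
 a  9  9  9  9  8  9  9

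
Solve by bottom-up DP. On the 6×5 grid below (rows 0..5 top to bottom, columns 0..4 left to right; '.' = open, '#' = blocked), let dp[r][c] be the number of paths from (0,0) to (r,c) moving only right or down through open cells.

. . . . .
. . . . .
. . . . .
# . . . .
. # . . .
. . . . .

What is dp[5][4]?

r\c   0   1   2   3   4
  0   1   1   1   1   1
  1   1   2   3   4   5
  2   1   3   6  10  15
  3   0   3   9  19  34
  4   0   0   9  28  62
  5   0   0   9  37  99

99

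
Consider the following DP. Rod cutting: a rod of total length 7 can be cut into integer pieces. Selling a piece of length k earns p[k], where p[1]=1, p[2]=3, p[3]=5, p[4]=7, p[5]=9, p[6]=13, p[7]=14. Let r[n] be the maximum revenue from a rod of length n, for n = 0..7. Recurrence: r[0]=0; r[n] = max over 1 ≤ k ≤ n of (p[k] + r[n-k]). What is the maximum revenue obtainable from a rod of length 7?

   n    0    1    2    3    4    5    6    7
r[n]    0    1    3    5    7    9   13   14

14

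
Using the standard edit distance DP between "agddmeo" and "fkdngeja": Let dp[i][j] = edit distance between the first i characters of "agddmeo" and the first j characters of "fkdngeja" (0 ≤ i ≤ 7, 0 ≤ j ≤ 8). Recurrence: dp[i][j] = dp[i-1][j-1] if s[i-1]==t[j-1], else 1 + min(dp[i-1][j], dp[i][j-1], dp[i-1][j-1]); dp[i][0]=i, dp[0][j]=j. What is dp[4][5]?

   ''  f  k  d  n  g  e  j  a
''  0  1  2  3  4  5  6  7  8
 a  1  1  2  3  4  5  6  7  7
 g  2  2  2  3  4  4  5  6  7
 d  3  3  3  2  3  4  5  6  7
 d  4  4  4  3  3  4  5  6  7
 m  5  5  5  4  4  4  5  6  7
 e  6  6  6  5  5  5  4  5  6
 o  7  7  7  6  6  6  5  5  6

4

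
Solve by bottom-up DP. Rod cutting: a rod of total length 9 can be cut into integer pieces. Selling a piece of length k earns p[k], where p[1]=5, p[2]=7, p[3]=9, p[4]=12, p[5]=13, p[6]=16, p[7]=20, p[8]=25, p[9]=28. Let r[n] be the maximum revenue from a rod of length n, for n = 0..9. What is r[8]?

40

   n    0    1    2    3    4    5    6    7    8    9
r[n]    0    5   10   15   20   25   30   35   40   45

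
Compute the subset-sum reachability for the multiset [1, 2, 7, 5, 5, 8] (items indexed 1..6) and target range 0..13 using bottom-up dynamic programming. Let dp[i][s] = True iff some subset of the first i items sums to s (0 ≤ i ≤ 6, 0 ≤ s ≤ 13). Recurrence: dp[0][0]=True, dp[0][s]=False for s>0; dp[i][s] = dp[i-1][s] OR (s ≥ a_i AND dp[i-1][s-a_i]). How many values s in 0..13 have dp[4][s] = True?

12

i\s   0   1   2   3   4   5   6   7   8   9  10  11  12  13
  0   T   F   F   F   F   F   F   F   F   F   F   F   F   F
  1   T   T   F   F   F   F   F   F   F   F   F   F   F   F
  2   T   T   T   T   F   F   F   F   F   F   F   F   F   F
  3   T   T   T   T   F   F   F   T   T   T   T   F   F   F
  4   T   T   T   T   F   T   T   T   T   T   T   F   T   T
  5   T   T   T   T   F   T   T   T   T   T   T   T   T   T
  6   T   T   T   T   F   T   T   T   T   T   T   T   T   T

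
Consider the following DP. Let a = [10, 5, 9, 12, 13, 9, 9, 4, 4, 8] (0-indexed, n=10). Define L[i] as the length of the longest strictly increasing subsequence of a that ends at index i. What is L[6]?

   i    0    1    2    3    4    5    6    7    8    9
a[i]   10    5    9   12   13    9    9    4    4    8
L[i]    1    1    2    3    4    2    2    1    1    2

2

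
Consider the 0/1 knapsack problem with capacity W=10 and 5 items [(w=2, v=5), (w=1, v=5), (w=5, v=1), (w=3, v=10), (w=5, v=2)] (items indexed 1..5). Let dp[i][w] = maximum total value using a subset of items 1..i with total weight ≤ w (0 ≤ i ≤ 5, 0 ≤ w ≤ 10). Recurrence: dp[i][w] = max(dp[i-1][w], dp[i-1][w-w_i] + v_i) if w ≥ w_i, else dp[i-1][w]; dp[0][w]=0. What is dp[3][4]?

i\w   0   1   2   3   4   5   6   7   8   9  10
  0   0   0   0   0   0   0   0   0   0   0   0
  1   0   0   5   5   5   5   5   5   5   5   5
  2   0   5   5  10  10  10  10  10  10  10  10
  3   0   5   5  10  10  10  10  10  11  11  11
  4   0   5   5  10  15  15  20  20  20  20  20
  5   0   5   5  10  15  15  20  20  20  20  20

10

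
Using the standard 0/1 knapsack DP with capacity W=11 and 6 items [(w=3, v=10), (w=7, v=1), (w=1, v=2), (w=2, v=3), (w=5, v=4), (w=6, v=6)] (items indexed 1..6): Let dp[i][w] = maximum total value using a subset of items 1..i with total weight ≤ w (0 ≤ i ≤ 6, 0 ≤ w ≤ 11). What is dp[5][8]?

15

i\w   0   1   2   3   4   5   6   7   8   9  10  11
  0   0   0   0   0   0   0   0   0   0   0   0   0
  1   0   0   0  10  10  10  10  10  10  10  10  10
  2   0   0   0  10  10  10  10  10  10  10  11  11
  3   0   2   2  10  12  12  12  12  12  12  12  13
  4   0   2   3  10  12  13  15  15  15  15  15  15
  5   0   2   3  10  12  13  15  15  15  16  17  19
  6   0   2   3  10  12  13  15  15  15  16  18  19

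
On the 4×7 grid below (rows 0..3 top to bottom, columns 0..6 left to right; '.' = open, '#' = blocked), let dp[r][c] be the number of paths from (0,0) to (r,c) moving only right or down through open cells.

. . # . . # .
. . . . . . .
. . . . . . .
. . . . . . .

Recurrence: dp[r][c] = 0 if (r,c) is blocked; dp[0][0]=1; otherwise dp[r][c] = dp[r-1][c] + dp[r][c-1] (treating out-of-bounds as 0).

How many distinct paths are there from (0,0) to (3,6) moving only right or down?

r\c   0   1   2   3   4   5   6
  0   1   1   0   0   0   0   0
  1   1   2   2   2   2   2   2
  2   1   3   5   7   9  11  13
  3   1   4   9  16  25  36  49

49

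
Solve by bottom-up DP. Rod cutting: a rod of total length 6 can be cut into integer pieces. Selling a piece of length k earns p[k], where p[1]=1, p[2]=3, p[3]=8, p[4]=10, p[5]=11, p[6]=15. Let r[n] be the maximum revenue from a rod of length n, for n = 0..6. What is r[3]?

8

   n    0    1    2    3    4    5    6
r[n]    0    1    3    8   10   11   16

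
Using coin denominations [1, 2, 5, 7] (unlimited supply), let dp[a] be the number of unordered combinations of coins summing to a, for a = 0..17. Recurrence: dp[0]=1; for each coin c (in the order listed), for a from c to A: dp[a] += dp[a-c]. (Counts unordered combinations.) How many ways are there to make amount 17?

after  coin     0     1     2     3     4     5     6     7     8     9    10    11    12    13    14    15    16    17
          1     1     1     1     1     1     1     1     1     1     1     1     1     1     1     1     1     1     1
          2     1     1     2     2     3     3     4     4     5     5     6     6     7     7     8     8     9     9
          5     1     1     2     2     3     4     5     6     7     8    10    11    13    14    16    18    20    22
          7     1     1     2     2     3     4     5     7     8    10    12    14    17    19    23    26    30    34

34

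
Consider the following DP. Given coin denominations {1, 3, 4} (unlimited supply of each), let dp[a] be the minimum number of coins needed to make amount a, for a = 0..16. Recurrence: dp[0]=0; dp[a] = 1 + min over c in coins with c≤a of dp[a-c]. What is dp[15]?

 a  0  1  2  3  4  5  6  7  8  9 10 11 12 13 14 15 16
dp  0  1  2  1  1  2  2  2  2  3  3  3  3  4  4  4  4

4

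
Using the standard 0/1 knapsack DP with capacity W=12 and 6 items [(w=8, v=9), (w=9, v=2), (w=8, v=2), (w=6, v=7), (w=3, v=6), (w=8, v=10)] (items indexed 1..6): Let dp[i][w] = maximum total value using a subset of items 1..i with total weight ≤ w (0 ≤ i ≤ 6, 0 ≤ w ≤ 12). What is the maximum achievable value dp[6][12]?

i\w   0   1   2   3   4   5   6   7   8   9  10  11  12
  0   0   0   0   0   0   0   0   0   0   0   0   0   0
  1   0   0   0   0   0   0   0   0   9   9   9   9   9
  2   0   0   0   0   0   0   0   0   9   9   9   9   9
  3   0   0   0   0   0   0   0   0   9   9   9   9   9
  4   0   0   0   0   0   0   7   7   9   9   9   9   9
  5   0   0   0   6   6   6   7   7   9  13  13  15  15
  6   0   0   0   6   6   6   7   7  10  13  13  16  16

16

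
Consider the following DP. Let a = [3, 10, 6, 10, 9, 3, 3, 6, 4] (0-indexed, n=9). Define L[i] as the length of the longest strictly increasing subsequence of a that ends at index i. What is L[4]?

   i    0    1    2    3    4    5    6    7    8
a[i]    3   10    6   10    9    3    3    6    4
L[i]    1    2    2    3    3    1    1    2    2

3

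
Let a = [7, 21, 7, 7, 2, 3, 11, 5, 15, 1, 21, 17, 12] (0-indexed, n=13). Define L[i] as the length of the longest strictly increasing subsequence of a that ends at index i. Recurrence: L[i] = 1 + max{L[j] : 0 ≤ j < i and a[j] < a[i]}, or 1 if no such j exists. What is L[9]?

   i    0    1    2    3    4    5    6    7    8    9   10   11   12
a[i]    7   21    7    7    2    3   11    5   15    1   21   17   12
L[i]    1    2    1    1    1    2    3    3    4    1    5    5    4

1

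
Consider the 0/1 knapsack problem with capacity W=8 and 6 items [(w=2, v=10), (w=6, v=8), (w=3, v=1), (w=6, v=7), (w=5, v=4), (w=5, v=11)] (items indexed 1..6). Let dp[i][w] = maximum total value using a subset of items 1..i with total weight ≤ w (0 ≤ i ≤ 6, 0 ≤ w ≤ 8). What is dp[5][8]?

i\w   0   1   2   3   4   5   6   7   8
  0   0   0   0   0   0   0   0   0   0
  1   0   0  10  10  10  10  10  10  10
  2   0   0  10  10  10  10  10  10  18
  3   0   0  10  10  10  11  11  11  18
  4   0   0  10  10  10  11  11  11  18
  5   0   0  10  10  10  11  11  14  18
  6   0   0  10  10  10  11  11  21  21

18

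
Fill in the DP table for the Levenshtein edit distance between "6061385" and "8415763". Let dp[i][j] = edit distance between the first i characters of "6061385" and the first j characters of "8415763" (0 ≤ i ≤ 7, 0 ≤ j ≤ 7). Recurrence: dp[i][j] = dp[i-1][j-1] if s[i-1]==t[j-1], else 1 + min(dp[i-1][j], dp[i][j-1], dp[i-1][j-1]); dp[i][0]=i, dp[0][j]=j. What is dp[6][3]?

   ''  8  4  1  5  7  6  3
''  0  1  2  3  4  5  6  7
 6  1  1  2  3  4  5  5  6
 0  2  2  2  3  4  5  6  6
 6  3  3  3  3  4  5  5  6
 1  4  4  4  3  4  5  6  6
 3  5  5  5  4  4  5  6  6
 8  6  5  6  5  5  5  6  7
 5  7  6  6  6  5  6  6  7

5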